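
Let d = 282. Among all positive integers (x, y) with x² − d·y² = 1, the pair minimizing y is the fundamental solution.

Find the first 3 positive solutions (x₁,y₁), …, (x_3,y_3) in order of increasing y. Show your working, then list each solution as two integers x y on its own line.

√282 = [16; 1,3,1,4,1,3,1,32, …], period ℓ=8 (even) → k=7
step 0: (16, 1)  from 16·(1,0) + (0,1)
…
step 2: (67, 4)  from 3·(17,1) + (16,1)
…
step 4: (403, 24)  from 4·(84,5) + (67,4)
step 5: (487, 29)  from 1·(403,24) + (84,5)
step 6: (1864, 111)  from 3·(487,29) + (403,24)
step 7: (2351, 140)  from 1·(1864,111) + (487,29)
→ (2351, 140).  Check: 2351²=5527201, 282·140²=5527200, difference 1.
(2351+140√282)^2 = 11054401 + 658280√282
(2351+140√282)^3 = 51977791151 + 3095232420√282

2351 140
11054401 658280
51977791151 3095232420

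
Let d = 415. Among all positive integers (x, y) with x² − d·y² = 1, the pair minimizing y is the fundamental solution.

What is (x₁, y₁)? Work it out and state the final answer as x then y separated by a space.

18412804 903849

[20; 2,1,2,4,6,…,1,2,40] for √415; ℓ=16 ⇒ convergent index 15
k=0  a_k=20  p_k/q_k = 20/1
…
k=3  a_k=2  p_k/q_k = 163/8
k=4  a_k=4  p_k/q_k = 713/35
…
k=6  a_k=1  p_k/q_k = 5154/253
k=7  a_k=1  p_k/q_k = 9595/471
k=8  a_k=3  p_k/q_k = 33939/1666
k=9  a_k=1  p_k/q_k = 43534/2137
…
k=11  a_k=6  p_k/q_k = 508372/24955
k=12  a_k=4  p_k/q_k = 2110961/103623
k=13  a_k=2  p_k/q_k = 4730294/232201
k=14  a_k=1  p_k/q_k = 6841255/335824
k=15  a_k=2  p_k/q_k = 18412804/903849
→ (18412804, 903849).  Check: 18412804²=339031351142416, 415·903849²=339031351142415, difference 1.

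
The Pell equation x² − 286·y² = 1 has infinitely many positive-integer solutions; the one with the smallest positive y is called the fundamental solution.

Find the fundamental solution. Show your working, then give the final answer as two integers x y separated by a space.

561835 33222

[16; 1,10,3,3,2,3,3,10,1,32] for √286; ℓ=10 ⇒ convergent index 9
a_0=16:  p_0=16·1+0=16,  q_0=16·0+1=1
a_1=1:  p_1=1·16+1=17,  q_1=1·1+0=1
a_2=10:  p_2=10·17+16=186,  q_2=10·1+1=11
a_3=3:  p_3=3·186+17=575,  q_3=3·11+1=34
…
a_8=10:  p_8=10·49703+15102=512132,  q_8=10·2939+893=30283
a_9=1:  p_9=1·512132+49703=561835,  q_9=1·30283+2939=33222
fundamental: x₁=561835, y₁=33222  (since 315658567225 − 286·1103701284 = 1)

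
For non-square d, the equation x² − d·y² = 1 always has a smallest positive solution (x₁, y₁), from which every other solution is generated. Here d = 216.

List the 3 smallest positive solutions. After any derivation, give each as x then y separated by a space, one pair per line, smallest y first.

485 33
470449 32010
456335045 31049667

[14; 1,2,3,2,1,28] for √216; ℓ=6 ⇒ convergent index 5
i=0: a=14 ⇒ p=14, q=1
i=1: a=1 ⇒ p=15, q=1
…
i=3: a=3 ⇒ p=147, q=10
i=4: a=2 ⇒ p=338, q=23
i=5: a=1 ⇒ p=485, q=33
fundamental: x₁=485, y₁=33  (since 235225 − 216·1089 = 1)
k=2:  x_2 = 485·485+216·33·33 = 470449,  y_2 = 485·33+33·485 = 32010
k=3:  x_3 = 485·470449+216·33·32010 = 456335045,  y_3 = 485·32010+33·470449 = 31049667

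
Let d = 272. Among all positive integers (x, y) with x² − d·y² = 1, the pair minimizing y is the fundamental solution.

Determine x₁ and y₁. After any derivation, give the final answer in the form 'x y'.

√272 = [16; 2,32, …], period ℓ=2 (even) → k=1
i=0: a=16 ⇒ p=16, q=1
i=1: a=2 ⇒ p=33, q=2
fundamental: x₁=33, y₁=2  (since 1089 − 272·4 = 1)

33 2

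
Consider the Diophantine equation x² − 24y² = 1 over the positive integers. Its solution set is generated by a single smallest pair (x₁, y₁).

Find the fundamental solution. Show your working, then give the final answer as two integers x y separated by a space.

√24 = [4; 1,8, …], period ℓ=2 (even) → k=1
k=0  a_k=4  p_k/q_k = 4/1
k=1  a_k=1  p_k/q_k = 5/1
(x₁, y₁) = (5, 1);  5² − 24·1² = 1 ✓

5 1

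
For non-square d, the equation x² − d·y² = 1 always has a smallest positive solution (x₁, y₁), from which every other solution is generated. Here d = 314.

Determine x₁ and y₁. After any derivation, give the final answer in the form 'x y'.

392499 22150

√314 = [17; 1,2,1,1,2,1,34, …], period ℓ=7 (odd) → k=13
a_0=17:  p_0=17·1+0=17,  q_0=17·0+1=1
a_1=1:  p_1=1·17+1=18,  q_1=1·1+0=1
…
a_4=1:  p_4=1·71+53=124,  q_4=1·4+3=7
…
a_6=1:  p_6=1·319+124=443,  q_6=1·18+7=25
a_7=34:  p_7=34·443+319=15381,  q_7=34·25+18=868
…
a_10=1:  p_10=1·47029+15824=62853,  q_10=1·2654+893=3547
a_11=1:  p_11=1·62853+47029=109882,  q_11=1·3547+2654=6201
a_12=2:  p_12=2·109882+62853=282617,  q_12=2·6201+3547=15949
a_13=1:  p_13=1·282617+109882=392499,  q_13=1·15949+6201=22150
fundamental: x₁=392499, y₁=22150  (since 154055465001 − 314·490622500 = 1)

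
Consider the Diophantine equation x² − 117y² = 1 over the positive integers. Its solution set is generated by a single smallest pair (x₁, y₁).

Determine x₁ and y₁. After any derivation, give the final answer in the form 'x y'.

649 60

[10; 1,4,2,4,1,20] for √117; ℓ=6 ⇒ convergent index 5
step 0: (10, 1)  from 10·(1,0) + (0,1)
…
step 2: (54, 5)  from 4·(11,1) + (10,1)
step 3: (119, 11)  from 2·(54,5) + (11,1)
step 4: (530, 49)  from 4·(119,11) + (54,5)
step 5: (649, 60)  from 1·(530,49) + (119,11)
→ (649, 60).  Check: 649²=421201, 117·60²=421200, difference 1.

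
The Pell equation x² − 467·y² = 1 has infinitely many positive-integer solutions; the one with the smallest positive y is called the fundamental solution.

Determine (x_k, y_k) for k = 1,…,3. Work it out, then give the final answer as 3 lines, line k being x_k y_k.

1625626 75225
5285319783751 244575431700
17183906517558380626 795176361465413175

√467 → a₀=21, period (1,1,1,1,3,…,1,1,42); ℓ=14 even so k=13
step 0: (21, 1)  from 21·(1,0) + (0,1)
step 1: (22, 1)  from 1·(21,1) + (1,0)
step 2: (43, 2)  from 1·(22,1) + (21,1)
step 3: (65, 3)  from 1·(43,2) + (22,1)
…
step 5: (389, 18)  from 3·(108,5) + (65,3)
…
step 8: (82767, 3830)  from 3·(27164,1257) + (1275,59)
step 9: (275465, 12747)  from 3·(82767,3830) + (27164,1257)
…
step 11: (633697, 29324)  from 1·(358232,16577) + (275465,12747)
step 12: (991929, 45901)  from 1·(633697,29324) + (358232,16577)
step 13: (1625626, 75225)  from 1·(991929,45901) + (633697,29324)
(x₁, y₁) = (1625626, 75225);  1625626² − 467·75225² = 1 ✓
n=2: (1625626,75225)∘(1625626,75225) = (1625626·1625626+467·75225·75225, 1625626·75225+75225·1625626) = (5285319783751,244575431700)
n=3: (5285319783751,244575431700)∘(1625626,75225) = (1625626·5285319783751+467·75225·244575431700, 1625626·244575431700+75225·5285319783751) = (17183906517558380626,795176361465413175)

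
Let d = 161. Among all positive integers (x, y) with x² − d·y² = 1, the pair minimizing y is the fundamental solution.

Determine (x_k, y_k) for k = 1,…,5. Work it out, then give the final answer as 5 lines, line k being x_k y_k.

√161 = [12; 1,2,4,1,2,1,4,2,1,24, …], period ℓ=10 (even) → k=9
k=0  a_k=12  p_k/q_k = 12/1
…
k=6  a_k=1  p_k/q_k = 774/61
k=7  a_k=4  p_k/q_k = 3667/289
k=8  a_k=2  p_k/q_k = 8108/639
k=9  a_k=1  p_k/q_k = 11775/928
fundamental: x₁=11775, y₁=928  (since 138650625 − 161·861184 = 1)
k=2:  x_2 = 11775·11775+161·928·928 = 277301249,  y_2 = 11775·928+928·11775 = 21854400
k=3:  x_3 = 11775·277301249+161·928·21854400 = 6530444402175,  y_3 = 11775·21854400+928·277301249 = 514671119072
k=4:  x_4 = 11775·6530444402175+161·928·514671119072 = 153791965393920001,  y_4 = 11775·514671119072+928·6530444402175 = 12120504832291200
k=5:  x_5 = 11775·153791965393920001+161·928·12120504832291200 = 3621800778496371621375,  y_5 = 11775·12120504832291200+928·153791965393920001 = 285437888285786640928

11775 928
277301249 21854400
6530444402175 514671119072
153791965393920001 12120504832291200
3621800778496371621375 285437888285786640928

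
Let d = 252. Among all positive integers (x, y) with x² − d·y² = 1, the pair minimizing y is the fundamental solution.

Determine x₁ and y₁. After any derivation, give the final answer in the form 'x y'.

127 8

d=252: √d = [15; 1,6,1,30] (ℓ=4, even), read p_3/q_3
k=0  a_k=15  p_k/q_k = 15/1
k=1  a_k=1  p_k/q_k = 16/1
k=2  a_k=6  p_k/q_k = 111/7
k=3  a_k=1  p_k/q_k = 127/8
(x₁, y₁) = (127, 8);  127² − 252·8² = 1 ✓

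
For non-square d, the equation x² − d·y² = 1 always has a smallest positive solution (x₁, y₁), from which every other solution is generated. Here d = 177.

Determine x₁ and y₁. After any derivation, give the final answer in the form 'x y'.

62423 4692

√177 → a₀=13, period (3,3,2,8,2,3,3,26); ℓ=8 even so k=7
i=0: a=13 ⇒ p=13, q=1
i=1: a=3 ⇒ p=40, q=3
…
i=6: a=3 ⇒ p=18985, q=1427
i=7: a=3 ⇒ p=62423, q=4692
(x₁, y₁) = (62423, 4692);  62423² − 177·4692² = 1 ✓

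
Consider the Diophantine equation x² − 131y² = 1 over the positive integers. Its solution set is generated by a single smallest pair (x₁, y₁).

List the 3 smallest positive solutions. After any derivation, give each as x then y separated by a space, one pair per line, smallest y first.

√131 = [11; 2,4,11,4,2,22, …], period ℓ=6 (even) → k=5
step 0: (11, 1)  from 11·(1,0) + (0,1)
step 1: (23, 2)  from 2·(11,1) + (1,0)
…
step 4: (4727, 413)  from 4·(1156,101) + (103,9)
step 5: (10610, 927)  from 2·(4727,413) + (1156,101)
→ (10610, 927).  Check: 10610²=112572100, 131·927²=112572099, difference 1.
(x_2, y_2) = (10610·10610 + 131·927·927, 10610·927 + 927·10610) = (225144199, 19670940)
(x_3, y_3) = (10610·225144199 + 131·927·19670940, 10610·19670940 + 927·225144199) = (4777559892170, 417417345873)

10610 927
225144199 19670940
4777559892170 417417345873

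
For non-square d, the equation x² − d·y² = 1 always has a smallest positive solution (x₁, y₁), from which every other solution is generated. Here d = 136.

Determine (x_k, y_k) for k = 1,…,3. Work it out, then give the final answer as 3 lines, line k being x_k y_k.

√136 → a₀=11, period (1,1,1,22); ℓ=4 even so k=3
k=0  a_k=11  p_k/q_k = 11/1
k=1  a_k=1  p_k/q_k = 12/1
k=2  a_k=1  p_k/q_k = 23/2
k=3  a_k=1  p_k/q_k = 35/3
→ (35, 3).  Check: 35²=1225, 136·3²=1224, difference 1.
(35+3√136)^2 = 2449 + 210√136
(35+3√136)^3 = 171395 + 14697√136

35 3
2449 210
171395 14697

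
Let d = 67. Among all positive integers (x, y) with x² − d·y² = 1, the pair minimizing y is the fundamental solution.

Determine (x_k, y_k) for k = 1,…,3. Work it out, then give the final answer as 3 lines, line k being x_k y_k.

48842 5967
4771081927 582880428
466058366908226 56938091722785

[8; 5,2,1,1,7,1,1,2,5,16] for √67; ℓ=10 ⇒ convergent index 9
a_0=8:  p_0=8·1+0=8,  q_0=8·0+1=1
a_1=5:  p_1=5·8+1=41,  q_1=5·1+0=5
a_2=2:  p_2=2·41+8=90,  q_2=2·5+1=11
…
a_4=1:  p_4=1·131+90=221,  q_4=1·16+11=27
a_5=7:  p_5=7·221+131=1678,  q_5=7·27+16=205
a_6=1:  p_6=1·1678+221=1899,  q_6=1·205+27=232
…
a_8=2:  p_8=2·3577+1899=9053,  q_8=2·437+232=1106
a_9=5:  p_9=5·9053+3577=48842,  q_9=5·1106+437=5967
→ (48842, 5967).  Check: 48842²=2385540964, 67·5967²=2385540963, difference 1.
k=2:  x_2 = 48842·48842+67·5967·5967 = 4771081927,  y_2 = 48842·5967+5967·48842 = 582880428
k=3:  x_3 = 48842·4771081927+67·5967·582880428 = 466058366908226,  y_3 = 48842·582880428+5967·4771081927 = 56938091722785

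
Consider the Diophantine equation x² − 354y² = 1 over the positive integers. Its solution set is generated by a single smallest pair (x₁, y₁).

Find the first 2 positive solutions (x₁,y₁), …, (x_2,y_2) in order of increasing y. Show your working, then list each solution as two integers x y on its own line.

√354 → a₀=18, period (1,4,2,2,18,2,2,4,1,36); ℓ=10 even so k=9
step 0: (18, 1)  from 18·(1,0) + (0,1)
…
step 2: (94, 5)  from 4·(19,1) + (18,1)
step 3: (207, 11)  from 2·(94,5) + (19,1)
step 4: (508, 27)  from 2·(207,11) + (94,5)
…
step 7: (47771, 2539)  from 2·(19210,1021) + (9351,497)
step 8: (210294, 11177)  from 4·(47771,2539) + (19210,1021)
step 9: (258065, 13716)  from 1·(210294,11177) + (47771,2539)
(x₁, y₁) = (258065, 13716);  258065² − 354·13716² = 1 ✓
k=2:  x_2 = 258065·258065+354·13716·13716 = 133195088449,  y_2 = 258065·13716+13716·258065 = 7079239080

258065 13716
133195088449 7079239080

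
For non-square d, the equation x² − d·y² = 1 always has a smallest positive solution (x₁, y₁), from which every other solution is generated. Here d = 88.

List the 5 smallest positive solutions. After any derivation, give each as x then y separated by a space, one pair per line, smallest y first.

√88 → a₀=9, period (2,1,1,1,2,18); ℓ=6 even so k=5
i=0: a=9 ⇒ p=9, q=1
i=1: a=2 ⇒ p=19, q=2
…
i=3: a=1 ⇒ p=47, q=5
i=4: a=1 ⇒ p=75, q=8
i=5: a=2 ⇒ p=197, q=21
→ (197, 21).  Check: 197²=38809, 88·21²=38808, difference 1.
(197+21√88)^2 = 77617 + 8274√88
(197+21√88)^3 = 30580901 + 3259935√88
(197+21√88)^4 = 12048797377 + 1284406116√88
(197+21√88)^5 = 4747195585637 + 506052749769√88

197 21
77617 8274
30580901 3259935
12048797377 1284406116
4747195585637 506052749769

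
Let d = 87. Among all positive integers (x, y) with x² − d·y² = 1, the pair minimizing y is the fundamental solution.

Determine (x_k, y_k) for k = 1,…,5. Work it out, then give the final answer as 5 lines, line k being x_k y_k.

28 3
1567 168
87724 9405
4910977 526512
274926988 29475267

√87 = [9; 3,18, …], period ℓ=2 (even) → k=1
k=0  a_k=9  p_k/q_k = 9/1
k=1  a_k=3  p_k/q_k = 28/3
(x₁, y₁) = (28, 3);  28² − 87·3² = 1 ✓
k=2:  x_2 = 28·28+87·3·3 = 1567,  y_2 = 28·3+3·28 = 168
k=3:  x_3 = 28·1567+87·3·168 = 87724,  y_3 = 28·168+3·1567 = 9405
k=4:  x_4 = 28·87724+87·3·9405 = 4910977,  y_4 = 28·9405+3·87724 = 526512
k=5:  x_5 = 28·4910977+87·3·526512 = 274926988,  y_5 = 28·526512+3·4910977 = 29475267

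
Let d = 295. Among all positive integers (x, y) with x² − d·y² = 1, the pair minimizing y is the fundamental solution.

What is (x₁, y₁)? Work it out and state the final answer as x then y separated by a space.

2024999 117900

d=295: √d = [17; 5,1,2,3,2,6,2,3,2,1,5,34] (ℓ=12, even), read p_11/q_11
a_0=17:  p_0=17·1+0=17,  q_0=17·0+1=1
a_1=5:  p_1=5·17+1=86,  q_1=5·1+0=5
…
a_4=3:  p_4=3·292+103=979,  q_4=3·17+6=57
a_5=2:  p_5=2·979+292=2250,  q_5=2·57+17=131
…
a_8=3:  p_8=3·31208+14479=108103,  q_8=3·1817+843=6294
a_9=2:  p_9=2·108103+31208=247414,  q_9=2·6294+1817=14405
a_10=1:  p_10=1·247414+108103=355517,  q_10=1·14405+6294=20699
a_11=5:  p_11=5·355517+247414=2024999,  q_11=5·20699+14405=117900
(x₁, y₁) = (2024999, 117900);  2024999² − 295·117900² = 1 ✓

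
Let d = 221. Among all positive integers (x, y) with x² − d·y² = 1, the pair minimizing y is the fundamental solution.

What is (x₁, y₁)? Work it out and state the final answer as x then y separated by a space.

1665 112

d=221: √d = [14; 1,6,2,6,1,28] (ℓ=6, even), read p_5/q_5
i=0: a=14 ⇒ p=14, q=1
i=1: a=1 ⇒ p=15, q=1
…
i=4: a=6 ⇒ p=1442, q=97
i=5: a=1 ⇒ p=1665, q=112
fundamental: x₁=1665, y₁=112  (since 2772225 − 221·12544 = 1)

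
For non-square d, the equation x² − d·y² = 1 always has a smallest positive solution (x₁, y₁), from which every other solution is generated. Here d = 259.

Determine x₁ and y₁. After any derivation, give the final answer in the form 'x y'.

847225 52644

√259 → a₀=16, period (10,1,2,3,4,3,2,1,10,32); ℓ=10 even so k=9
k=0  a_k=16  p_k/q_k = 16/1
…
k=3  a_k=2  p_k/q_k = 515/32
k=4  a_k=3  p_k/q_k = 1722/107
…
k=6  a_k=3  p_k/q_k = 23931/1487
k=7  a_k=2  p_k/q_k = 55265/3434
k=8  a_k=1  p_k/q_k = 79196/4921
k=9  a_k=10  p_k/q_k = 847225/52644
→ (847225, 52644).  Check: 847225²=717790200625, 259·52644²=717790200624, difference 1.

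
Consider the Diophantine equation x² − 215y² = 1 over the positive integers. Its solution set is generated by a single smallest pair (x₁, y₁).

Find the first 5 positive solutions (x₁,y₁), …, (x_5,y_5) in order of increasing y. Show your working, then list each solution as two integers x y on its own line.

d=215: √d = [14; 1,1,1,28] (ℓ=4, even), read p_3/q_3
step 0: (14, 1)  from 14·(1,0) + (0,1)
step 1: (15, 1)  from 1·(14,1) + (1,0)
step 2: (29, 2)  from 1·(15,1) + (14,1)
step 3: (44, 3)  from 1·(29,2) + (15,1)
(x₁, y₁) = (44, 3);  44² − 215·3² = 1 ✓
k=2:  x_2 = 44·44+215·3·3 = 3871,  y_2 = 44·3+3·44 = 264
k=3:  x_3 = 44·3871+215·3·264 = 340604,  y_3 = 44·264+3·3871 = 23229
k=4:  x_4 = 44·340604+215·3·23229 = 29969281,  y_4 = 44·23229+3·340604 = 2043888
k=5:  x_5 = 44·29969281+215·3·2043888 = 2636956124,  y_5 = 44·2043888+3·29969281 = 179838915

44 3
3871 264
340604 23229
29969281 2043888
2636956124 179838915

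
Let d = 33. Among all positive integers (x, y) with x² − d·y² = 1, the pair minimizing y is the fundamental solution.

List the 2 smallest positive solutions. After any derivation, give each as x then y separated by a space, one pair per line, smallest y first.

√33 → a₀=5, period (1,2,1,10); ℓ=4 even so k=3
a_0=5:  p_0=5·1+0=5,  q_0=5·0+1=1
a_1=1:  p_1=1·5+1=6,  q_1=1·1+0=1
a_2=2:  p_2=2·6+5=17,  q_2=2·1+1=3
a_3=1:  p_3=1·17+6=23,  q_3=1·3+1=4
→ (23, 4).  Check: 23²=529, 33·4²=528, difference 1.
(23+4√33)^2 = 1057 + 184√33

23 4
1057 184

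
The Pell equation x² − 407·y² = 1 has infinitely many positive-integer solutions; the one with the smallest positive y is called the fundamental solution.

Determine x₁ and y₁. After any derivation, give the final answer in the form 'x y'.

2663 132

√407 = [20; 5,1,2,1,5,40, …], period ℓ=6 (even) → k=5
step 0: (20, 1)  from 20·(1,0) + (0,1)
…
step 2: (121, 6)  from 1·(101,5) + (20,1)
…
step 4: (464, 23)  from 1·(343,17) + (121,6)
step 5: (2663, 132)  from 5·(464,23) + (343,17)
→ (2663, 132).  Check: 2663²=7091569, 407·132²=7091568, difference 1.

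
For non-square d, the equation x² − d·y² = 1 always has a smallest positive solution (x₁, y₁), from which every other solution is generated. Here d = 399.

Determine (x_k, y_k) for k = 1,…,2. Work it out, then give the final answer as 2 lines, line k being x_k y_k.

[19; 1,38] for √399; ℓ=2 ⇒ convergent index 1
i=0: a=19 ⇒ p=19, q=1
i=1: a=1 ⇒ p=20, q=1
→ (20, 1).  Check: 20²=400, 399·1²=399, difference 1.
(20+1√399)^2 = 799 + 40√399

20 1
799 40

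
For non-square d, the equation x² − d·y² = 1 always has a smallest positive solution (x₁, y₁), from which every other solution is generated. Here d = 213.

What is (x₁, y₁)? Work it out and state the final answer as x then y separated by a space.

194399 13320

[14; 1,1,2,6,1,8,1,6,2,1,1,28] for √213; ℓ=12 ⇒ convergent index 11
step 0: (14, 1)  from 14·(1,0) + (0,1)
…
step 2: (29, 2)  from 1·(15,1) + (14,1)
step 3: (73, 5)  from 2·(29,2) + (15,1)
step 4: (467, 32)  from 6·(73,5) + (29,2)
…
step 7: (5327, 365)  from 1·(4787,328) + (540,37)
step 8: (36749, 2518)  from 6·(5327,365) + (4787,328)
step 9: (78825, 5401)  from 2·(36749,2518) + (5327,365)
step 10: (115574, 7919)  from 1·(78825,5401) + (36749,2518)
step 11: (194399, 13320)  from 1·(115574,7919) + (78825,5401)
(x₁, y₁) = (194399, 13320);  194399² − 213·13320² = 1 ✓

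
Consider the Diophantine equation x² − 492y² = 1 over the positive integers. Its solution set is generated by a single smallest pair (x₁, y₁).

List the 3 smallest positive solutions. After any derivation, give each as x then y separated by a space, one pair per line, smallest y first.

29767 1342
1772148577 79894628
105503093353351 4756446782010

√492 → a₀=22, period (5,1,1,10,1,1,5,44); ℓ=8 even so k=7
step 0: (22, 1)  from 22·(1,0) + (0,1)
…
step 2: (133, 6)  from 1·(111,5) + (22,1)
…
step 4: (2573, 116)  from 10·(244,11) + (133,6)
step 5: (2817, 127)  from 1·(2573,116) + (244,11)
step 6: (5390, 243)  from 1·(2817,127) + (2573,116)
step 7: (29767, 1342)  from 5·(5390,243) + (2817,127)
(x₁, y₁) = (29767, 1342);  29767² − 492·1342² = 1 ✓
(x_2, y_2) = (29767·29767 + 492·1342·1342, 29767·1342 + 1342·29767) = (1772148577, 79894628)
(x_3, y_3) = (29767·1772148577 + 492·1342·79894628, 29767·79894628 + 1342·1772148577) = (105503093353351, 4756446782010)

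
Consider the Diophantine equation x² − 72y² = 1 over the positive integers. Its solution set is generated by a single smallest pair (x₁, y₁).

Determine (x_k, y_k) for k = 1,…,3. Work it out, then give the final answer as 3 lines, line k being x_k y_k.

d=72: √d = [8; 2,16] (ℓ=2, even), read p_1/q_1
i=0: a=8 ⇒ p=8, q=1
i=1: a=2 ⇒ p=17, q=2
(x₁, y₁) = (17, 2);  17² − 72·2² = 1 ✓
k=2:  x_2 = 17·17+72·2·2 = 577,  y_2 = 17·2+2·17 = 68
k=3:  x_3 = 17·577+72·2·68 = 19601,  y_3 = 17·68+2·577 = 2310

17 2
577 68
19601 2310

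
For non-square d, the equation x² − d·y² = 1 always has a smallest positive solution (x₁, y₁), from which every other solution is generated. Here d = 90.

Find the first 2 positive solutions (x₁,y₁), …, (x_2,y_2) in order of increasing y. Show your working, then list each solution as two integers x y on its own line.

19 2
721 76

√90 = [9; 2,18, …], period ℓ=2 (even) → k=1
k=0  a_k=9  p_k/q_k = 9/1
k=1  a_k=2  p_k/q_k = 19/2
fundamental: x₁=19, y₁=2  (since 361 − 90·4 = 1)
k=2:  x_2 = 19·19+90·2·2 = 721,  y_2 = 19·2+2·19 = 76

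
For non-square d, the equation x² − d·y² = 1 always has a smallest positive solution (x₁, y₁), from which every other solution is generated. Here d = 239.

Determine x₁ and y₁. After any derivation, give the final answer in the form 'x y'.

6195120 400729

√239 → a₀=15, period (2,5,1,2,4,15,4,2,1,5,2,30); ℓ=12 even so k=11
a_0=15:  p_0=15·1+0=15,  q_0=15·0+1=1
…
a_5=4:  p_5=4·572+201=2489,  q_5=4·37+13=161
…
a_7=4:  p_7=4·37907+2489=154117,  q_7=4·2452+161=9969
a_8=2:  p_8=2·154117+37907=346141,  q_8=2·9969+2452=22390
a_9=1:  p_9=1·346141+154117=500258,  q_9=1·22390+9969=32359
a_10=5:  p_10=5·500258+346141=2847431,  q_10=5·32359+22390=184185
a_11=2:  p_11=2·2847431+500258=6195120,  q_11=2·184185+32359=400729
fundamental: x₁=6195120, y₁=400729  (since 38379511814400 − 239·160583731441 = 1)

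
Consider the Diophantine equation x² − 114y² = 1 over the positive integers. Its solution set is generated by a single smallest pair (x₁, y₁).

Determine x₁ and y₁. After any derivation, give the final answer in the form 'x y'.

1025 96

d=114: √d = [10; 1,2,10,2,1,20] (ℓ=6, even), read p_5/q_5
a_0=10:  p_0=10·1+0=10,  q_0=10·0+1=1
…
a_2=2:  p_2=2·11+10=32,  q_2=2·1+1=3
…
a_4=2:  p_4=2·331+32=694,  q_4=2·31+3=65
a_5=1:  p_5=1·694+331=1025,  q_5=1·65+31=96
fundamental: x₁=1025, y₁=96  (since 1050625 − 114·9216 = 1)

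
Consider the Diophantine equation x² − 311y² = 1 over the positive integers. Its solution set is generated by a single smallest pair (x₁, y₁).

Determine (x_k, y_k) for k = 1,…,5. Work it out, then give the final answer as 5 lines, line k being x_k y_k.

16883880 957397
570130807708799 32329152120720
19252040283316857636360 1091683049815963029803
650098275797375082487964044801 36863691222253451430108430560
21952362553539551163393489436611779400 1244804277907160115380508441163715797

[17; 1,1,1,2,1,…,1,1,34] for √311; ℓ=16 ⇒ convergent index 15
step 0: (17, 1)  from 17·(1,0) + (0,1)
step 1: (18, 1)  from 1·(17,1) + (1,0)
…
step 5: (194, 11)  from 1·(141,8) + (53,3)
step 6: (1305, 74)  from 6·(194,11) + (141,8)
step 7: (4109, 233)  from 3·(1305,74) + (194,11)
step 8: (71158, 4035)  from 17·(4109,233) + (1305,74)
step 9: (217583, 12338)  from 3·(71158,4035) + (4109,233)
step 10: (1376656, 78063)  from 6·(217583,12338) + (71158,4035)
step 11: (1594239, 90401)  from 1·(1376656,78063) + (217583,12338)
step 12: (4565134, 258865)  from 2·(1594239,90401) + (1376656,78063)
step 13: (6159373, 349266)  from 1·(4565134,258865) + (1594239,90401)
step 14: (10724507, 608131)  from 1·(6159373,349266) + (4565134,258865)
step 15: (16883880, 957397)  from 1·(10724507,608131) + (6159373,349266)
(x₁, y₁) = (16883880, 957397);  16883880² − 311·957397² = 1 ✓
(x_2, y_2) = (16883880·16883880 + 311·957397·957397, 16883880·957397 + 957397·16883880) = (570130807708799, 32329152120720)
(x_3, y_3) = (16883880·570130807708799 + 311·957397·32329152120720, 16883880·32329152120720 + 957397·570130807708799) = (19252040283316857636360, 1091683049815963029803)
(x_4, y_4) = (16883880·19252040283316857636360 + 311·957397·1091683049815963029803, 16883880·1091683049815963029803 + 957397·19252040283316857636360) = (650098275797375082487964044801, 36863691222253451430108430560)
(x_5, y_5) = (16883880·650098275797375082487964044801 + 311·957397·36863691222253451430108430560, 16883880·36863691222253451430108430560 + 957397·650098275797375082487964044801) = (21952362553539551163393489436611779400, 1244804277907160115380508441163715797)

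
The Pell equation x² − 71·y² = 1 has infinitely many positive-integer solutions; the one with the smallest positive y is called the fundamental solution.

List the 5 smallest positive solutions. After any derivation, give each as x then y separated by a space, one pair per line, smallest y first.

√71 → a₀=8, period (2,2,1,7,1,2,2,16); ℓ=8 even so k=7
i=0: a=8 ⇒ p=8, q=1
…
i=4: a=7 ⇒ p=455, q=54
i=5: a=1 ⇒ p=514, q=61
i=6: a=2 ⇒ p=1483, q=176
i=7: a=2 ⇒ p=3480, q=413
→ (3480, 413).  Check: 3480²=12110400, 71·413²=12110399, difference 1.
(x_2, y_2) = (3480·3480 + 71·413·413, 3480·413 + 413·3480) = (24220799, 2874480)
(x_3, y_3) = (3480·24220799 + 71·413·2874480, 3480·2874480 + 413·24220799) = (168576757560, 20006380387)
(x_4, y_4) = (3480·168576757560 + 71·413·20006380387, 3480·20006380387 + 413·168576757560) = (1173294208396801, 139244404619040)
(x_5, y_5) = (3480·1173294208396801 + 71·413·139244404619040, 3480·139244404619040 + 413·1173294208396801) = (8166127521864977400, 969141036142138013)

3480 413
24220799 2874480
168576757560 20006380387
1173294208396801 139244404619040
8166127521864977400 969141036142138013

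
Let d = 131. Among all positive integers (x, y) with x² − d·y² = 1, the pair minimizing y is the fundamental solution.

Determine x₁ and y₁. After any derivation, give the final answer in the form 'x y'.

10610 927

[11; 2,4,11,4,2,22] for √131; ℓ=6 ⇒ convergent index 5
k=0  a_k=11  p_k/q_k = 11/1
…
k=3  a_k=11  p_k/q_k = 1156/101
k=4  a_k=4  p_k/q_k = 4727/413
k=5  a_k=2  p_k/q_k = 10610/927
(x₁, y₁) = (10610, 927);  10610² − 131·927² = 1 ✓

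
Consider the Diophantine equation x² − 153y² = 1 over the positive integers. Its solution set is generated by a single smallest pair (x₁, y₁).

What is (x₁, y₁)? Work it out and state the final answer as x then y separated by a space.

2177 176

√153 = [12; 2,1,2,2,2,1,2,24, …], period ℓ=8 (even) → k=7
k=0  a_k=12  p_k/q_k = 12/1
…
k=2  a_k=1  p_k/q_k = 37/3
k=3  a_k=2  p_k/q_k = 99/8
…
k=5  a_k=2  p_k/q_k = 569/46
k=6  a_k=1  p_k/q_k = 804/65
k=7  a_k=2  p_k/q_k = 2177/176
(x₁, y₁) = (2177, 176);  2177² − 153·176² = 1 ✓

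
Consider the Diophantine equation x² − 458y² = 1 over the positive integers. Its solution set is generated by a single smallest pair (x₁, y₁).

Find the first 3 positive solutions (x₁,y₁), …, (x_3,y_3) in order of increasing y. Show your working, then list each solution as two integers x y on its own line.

[21; 2,2,42] for √458; ℓ=3 ⇒ convergent index 5
k=0  a_k=21  p_k/q_k = 21/1
k=1  a_k=2  p_k/q_k = 43/2
…
k=3  a_k=42  p_k/q_k = 4537/212
k=4  a_k=2  p_k/q_k = 9181/429
k=5  a_k=2  p_k/q_k = 22899/1070
fundamental: x₁=22899, y₁=1070  (since 524364201 − 458·1144900 = 1)
(x_2, y_2) = (22899·22899 + 458·1070·1070, 22899·1070 + 1070·22899) = (1048728401, 49003860)
(x_3, y_3) = (22899·1048728401 + 458·1070·49003860, 22899·49003860 + 1070·1048728401) = (48029663286099, 2244278779210)

22899 1070
1048728401 49003860
48029663286099 2244278779210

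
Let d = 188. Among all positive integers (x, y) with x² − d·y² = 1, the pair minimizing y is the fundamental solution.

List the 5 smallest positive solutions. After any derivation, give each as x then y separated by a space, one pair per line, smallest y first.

d=188: √d = [13; 1,2,2,6,2,2,1,26] (ℓ=8, even), read p_7/q_7
i=0: a=13 ⇒ p=13, q=1
i=1: a=1 ⇒ p=14, q=1
i=2: a=2 ⇒ p=41, q=3
i=3: a=2 ⇒ p=96, q=7
i=4: a=6 ⇒ p=617, q=45
…
i=6: a=2 ⇒ p=3277, q=239
i=7: a=1 ⇒ p=4607, q=336
fundamental: x₁=4607, y₁=336  (since 21224449 − 188·112896 = 1)
(x_2, y_2) = (4607·4607 + 188·336·336, 4607·336 + 336·4607) = (42448897, 3095904)
(x_3, y_3) = (4607·42448897 + 188·336·3095904, 4607·3095904 + 336·42448897) = (391124132351, 28525659120)
(x_4, y_4) = (4607·391124132351 + 188·336·28525659120, 4607·28525659120 + 336·391124132351) = (3603817713033217, 262835420035776)
(x_5, y_5) = (4607·3603817713033217 + 188·336·262835420035776, 4607·262835420035776 + 336·3603817713033217) = (33205576016763929087, 2421765531683980944)

4607 336
42448897 3095904
391124132351 28525659120
3603817713033217 262835420035776
33205576016763929087 2421765531683980944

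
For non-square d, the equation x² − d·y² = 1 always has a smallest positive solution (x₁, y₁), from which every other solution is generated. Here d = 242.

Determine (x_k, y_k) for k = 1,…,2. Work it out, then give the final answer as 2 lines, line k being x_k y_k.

19601 1260
768398401 49394520

[15; 1,1,3,1,14,1,3,1,1,30] for √242; ℓ=10 ⇒ convergent index 9
k=0  a_k=15  p_k/q_k = 15/1
…
k=3  a_k=3  p_k/q_k = 109/7
k=4  a_k=1  p_k/q_k = 140/9
k=5  a_k=14  p_k/q_k = 2069/133
k=6  a_k=1  p_k/q_k = 2209/142
…
k=8  a_k=1  p_k/q_k = 10905/701
k=9  a_k=1  p_k/q_k = 19601/1260
(x₁, y₁) = (19601, 1260);  19601² − 242·1260² = 1 ✓
(x_2, y_2) = (19601·19601 + 242·1260·1260, 19601·1260 + 1260·19601) = (768398401, 49394520)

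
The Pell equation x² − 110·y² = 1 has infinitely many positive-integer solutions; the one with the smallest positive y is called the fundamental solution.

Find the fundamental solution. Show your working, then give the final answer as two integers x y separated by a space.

21 2

[10; 2,20] for √110; ℓ=2 ⇒ convergent index 1
step 0: (10, 1)  from 10·(1,0) + (0,1)
step 1: (21, 2)  from 2·(10,1) + (1,0)
→ (21, 2).  Check: 21²=441, 110·2²=440, difference 1.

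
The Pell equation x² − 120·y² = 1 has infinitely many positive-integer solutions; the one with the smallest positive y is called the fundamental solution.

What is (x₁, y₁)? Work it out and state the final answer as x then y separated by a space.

11 1

√120 = [10; 1,20, …], period ℓ=2 (even) → k=1
step 0: (10, 1)  from 10·(1,0) + (0,1)
step 1: (11, 1)  from 1·(10,1) + (1,0)
→ (11, 1).  Check: 11²=121, 120·1²=120, difference 1.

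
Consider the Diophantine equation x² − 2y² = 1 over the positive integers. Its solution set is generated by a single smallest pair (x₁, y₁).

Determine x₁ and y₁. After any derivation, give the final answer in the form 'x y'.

√2 → a₀=1, period (2); ℓ=1 odd so k=1
step 0: (1, 1)  from 1·(1,0) + (0,1)
step 1: (3, 2)  from 2·(1,1) + (1,0)
(x₁, y₁) = (3, 2);  3² − 2·2² = 1 ✓

3 2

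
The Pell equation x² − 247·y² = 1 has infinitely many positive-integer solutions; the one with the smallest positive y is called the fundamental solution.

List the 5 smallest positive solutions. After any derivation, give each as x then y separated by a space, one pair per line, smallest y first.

85292 5427
14549450527 925759368
2481903468612476 157919736025485
423373021275241155457 26938580249245573872
72220663458733833793864412 4595290773079387237355763

√247 = [15; 1,2,1,1,9,1,9,1,1,2,1,30, …], period ℓ=12 (even) → k=11
k=0  a_k=15  p_k/q_k = 15/1
…
k=2  a_k=2  p_k/q_k = 47/3
…
k=4  a_k=1  p_k/q_k = 110/7
k=5  a_k=9  p_k/q_k = 1053/67
…
k=7  a_k=9  p_k/q_k = 11520/733
k=8  a_k=1  p_k/q_k = 12683/807
k=9  a_k=1  p_k/q_k = 24203/1540
k=10  a_k=2  p_k/q_k = 61089/3887
k=11  a_k=1  p_k/q_k = 85292/5427
→ (85292, 5427).  Check: 85292²=7274725264, 247·5427²=7274725263, difference 1.
(85292+5427√247)^2 = 14549450527 + 925759368√247
(85292+5427√247)^3 = 2481903468612476 + 157919736025485√247
(85292+5427√247)^4 = 423373021275241155457 + 26938580249245573872√247
(85292+5427√247)^5 = 72220663458733833793864412 + 4595290773079387237355763√247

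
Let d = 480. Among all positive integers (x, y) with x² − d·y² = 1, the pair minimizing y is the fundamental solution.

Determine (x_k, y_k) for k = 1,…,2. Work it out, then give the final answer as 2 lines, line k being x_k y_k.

241 11
116161 5302

√480 = [21; 1,9,1,42, …], period ℓ=4 (even) → k=3
a_0=21:  p_0=21·1+0=21,  q_0=21·0+1=1
a_1=1:  p_1=1·21+1=22,  q_1=1·1+0=1
a_2=9:  p_2=9·22+21=219,  q_2=9·1+1=10
a_3=1:  p_3=1·219+22=241,  q_3=1·10+1=11
fundamental: x₁=241, y₁=11  (since 58081 − 480·121 = 1)
n=2: (241,11)∘(241,11) = (241·241+480·11·11, 241·11+11·241) = (116161,5302)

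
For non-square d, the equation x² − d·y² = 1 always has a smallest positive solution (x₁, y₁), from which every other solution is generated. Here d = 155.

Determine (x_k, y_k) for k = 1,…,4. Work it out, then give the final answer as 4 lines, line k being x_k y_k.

d=155: √d = [12; 2,4,2,24] (ℓ=4, even), read p_3/q_3
a_0=12:  p_0=12·1+0=12,  q_0=12·0+1=1
a_1=2:  p_1=2·12+1=25,  q_1=2·1+0=2
a_2=4:  p_2=4·25+12=112,  q_2=4·2+1=9
a_3=2:  p_3=2·112+25=249,  q_3=2·9+2=20
→ (249, 20).  Check: 249²=62001, 155·20²=62000, difference 1.
k=2:  x_2 = 249·249+155·20·20 = 124001,  y_2 = 249·20+20·249 = 9960
k=3:  x_3 = 249·124001+155·20·9960 = 61752249,  y_3 = 249·9960+20·124001 = 4960060
k=4:  x_4 = 249·61752249+155·20·4960060 = 30752496001,  y_4 = 249·4960060+20·61752249 = 2470099920

249 20
124001 9960
61752249 4960060
30752496001 2470099920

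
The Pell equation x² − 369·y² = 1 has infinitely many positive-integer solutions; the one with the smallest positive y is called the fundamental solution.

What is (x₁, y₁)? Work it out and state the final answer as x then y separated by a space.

d=369: √d = [19; 4,1,3,2,7,4,7,2,3,1,4,38] (ℓ=12, even), read p_11/q_11
step 0: (19, 1)  from 19·(1,0) + (0,1)
step 1: (77, 4)  from 4·(19,1) + (1,0)
step 2: (96, 5)  from 1·(77,4) + (19,1)
step 3: (365, 19)  from 3·(96,5) + (77,4)
step 4: (826, 43)  from 2·(365,19) + (96,5)
step 5: (6147, 320)  from 7·(826,43) + (365,19)
step 6: (25414, 1323)  from 4·(6147,320) + (826,43)
step 7: (184045, 9581)  from 7·(25414,1323) + (6147,320)
step 8: (393504, 20485)  from 2·(184045,9581) + (25414,1323)
step 9: (1364557, 71036)  from 3·(393504,20485) + (184045,9581)
step 10: (1758061, 91521)  from 1·(1364557,71036) + (393504,20485)
step 11: (8396801, 437120)  from 4·(1758061,91521) + (1364557,71036)
(x₁, y₁) = (8396801, 437120);  8396801² − 369·437120² = 1 ✓

8396801 437120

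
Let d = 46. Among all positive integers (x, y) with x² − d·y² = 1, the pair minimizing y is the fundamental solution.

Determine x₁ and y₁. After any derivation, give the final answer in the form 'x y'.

24335 3588

d=46: √d = [6; 1,3,1,1,2,6,2,1,1,3,1,12] (ℓ=12, even), read p_11/q_11
k=0  a_k=6  p_k/q_k = 6/1
…
k=3  a_k=1  p_k/q_k = 34/5
…
k=10  a_k=3  p_k/q_k = 19038/2807
k=11  a_k=1  p_k/q_k = 24335/3588
(x₁, y₁) = (24335, 3588);  24335² − 46·3588² = 1 ✓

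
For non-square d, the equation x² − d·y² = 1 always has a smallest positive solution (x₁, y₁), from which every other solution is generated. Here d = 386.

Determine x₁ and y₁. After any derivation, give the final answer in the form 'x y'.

√386 → a₀=19, period (1,1,1,4,1,18,1,4,1,1,1,38); ℓ=12 even so k=11
k=0  a_k=19  p_k/q_k = 19/1
k=1  a_k=1  p_k/q_k = 20/1
…
k=5  a_k=1  p_k/q_k = 334/17
k=6  a_k=18  p_k/q_k = 6287/320
…
k=8  a_k=4  p_k/q_k = 32771/1668
…
k=10  a_k=1  p_k/q_k = 72163/3673
k=11  a_k=1  p_k/q_k = 111555/5678
→ (111555, 5678).  Check: 111555²=12444518025, 386·5678²=12444518024, difference 1.

111555 5678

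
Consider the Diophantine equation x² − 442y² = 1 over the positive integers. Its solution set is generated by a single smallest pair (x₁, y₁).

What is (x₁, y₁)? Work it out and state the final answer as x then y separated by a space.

√442 = [21; 42, …], period ℓ=1 (odd) → k=1
a_0=21:  p_0=21·1+0=21,  q_0=21·0+1=1
a_1=42:  p_1=42·21+1=883,  q_1=42·1+0=42
→ (883, 42).  Check: 883²=779689, 442·42²=779688, difference 1.

883 42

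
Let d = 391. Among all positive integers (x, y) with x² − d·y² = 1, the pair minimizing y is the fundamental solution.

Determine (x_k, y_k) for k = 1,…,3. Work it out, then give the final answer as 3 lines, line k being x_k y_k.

d=391: √d = [19; 1,3,2,2,1,…,3,1,38] (ℓ=16, even), read p_15/q_15
i=0: a=19 ⇒ p=19, q=1
i=1: a=1 ⇒ p=20, q=1
…
i=3: a=2 ⇒ p=178, q=9
i=4: a=2 ⇒ p=435, q=22
i=5: a=1 ⇒ p=613, q=31
i=6: a=1 ⇒ p=1048, q=53
i=7: a=2 ⇒ p=2709, q=137
…
i=10: a=1 ⇒ p=160266, q=8105
i=11: a=1 ⇒ p=268013, q=13554
i=12: a=2 ⇒ p=696292, q=35213
…
i=14: a=3 ⇒ p=5678083, q=287153
i=15: a=1 ⇒ p=7338680, q=371133
fundamental: x₁=7338680, y₁=371133  (since 53856224142400 − 391·137739703689 = 1)
n=2: (7338680,371133)∘(7338680,371133) = (7338680·7338680+391·371133·371133, 7338680·371133+371133·7338680) = (107712448284799,5447252648880)
n=3: (107712448284799,5447252648880)∘(7338680,371133) = (7338680·107712448284799+391·371133·5447252648880, 7338680·5447252648880+371133·107712448284799) = (1580934379957370111960,79951288138564985667)

7338680 371133
107712448284799 5447252648880
1580934379957370111960 79951288138564985667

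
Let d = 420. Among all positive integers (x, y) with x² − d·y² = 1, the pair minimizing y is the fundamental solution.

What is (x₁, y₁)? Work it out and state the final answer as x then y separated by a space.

[20; 2,40] for √420; ℓ=2 ⇒ convergent index 1
k=0  a_k=20  p_k/q_k = 20/1
k=1  a_k=2  p_k/q_k = 41/2
fundamental: x₁=41, y₁=2  (since 1681 − 420·4 = 1)

41 2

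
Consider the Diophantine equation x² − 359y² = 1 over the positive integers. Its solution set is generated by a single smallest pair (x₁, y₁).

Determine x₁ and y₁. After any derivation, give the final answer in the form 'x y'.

360 19

d=359: √d = [18; 1,17,1,36] (ℓ=4, even), read p_3/q_3
i=0: a=18 ⇒ p=18, q=1
…
i=2: a=17 ⇒ p=341, q=18
i=3: a=1 ⇒ p=360, q=19
fundamental: x₁=360, y₁=19  (since 129600 − 359·361 = 1)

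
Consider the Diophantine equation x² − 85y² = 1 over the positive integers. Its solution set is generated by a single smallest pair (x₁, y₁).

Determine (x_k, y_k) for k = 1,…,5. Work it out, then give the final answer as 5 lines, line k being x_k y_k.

285769 30996
163327842721 17715391848
93348068572789129 10125019625991228
53351968415791425367681 5786833466982059076816
30492677324331251603220874249 3307395226041867061019271780

d=85: √d = [9; 4,1,1,4,18] (ℓ=5, odd), read p_9/q_9
step 0: (9, 1)  from 9·(1,0) + (0,1)
…
step 2: (46, 5)  from 1·(37,4) + (9,1)
step 3: (83, 9)  from 1·(46,5) + (37,4)
step 4: (378, 41)  from 4·(83,9) + (46,5)
…
step 7: (34813, 3776)  from 1·(27926,3029) + (6887,747)
step 8: (62739, 6805)  from 1·(34813,3776) + (27926,3029)
step 9: (285769, 30996)  from 4·(62739,6805) + (34813,3776)
→ (285769, 30996).  Check: 285769²=81663921361, 85·30996²=81663921360, difference 1.
k=2:  x_2 = 285769·285769+85·30996·30996 = 163327842721,  y_2 = 285769·30996+30996·285769 = 17715391848
k=3:  x_3 = 285769·163327842721+85·30996·17715391848 = 93348068572789129,  y_3 = 285769·17715391848+30996·163327842721 = 10125019625991228
k=4:  x_4 = 285769·93348068572789129+85·30996·10125019625991228 = 53351968415791425367681,  y_4 = 285769·10125019625991228+30996·93348068572789129 = 5786833466982059076816
k=5:  x_5 = 285769·53351968415791425367681+85·30996·5786833466982059076816 = 30492677324331251603220874249,  y_5 = 285769·5786833466982059076816+30996·53351968415791425367681 = 3307395226041867061019271780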